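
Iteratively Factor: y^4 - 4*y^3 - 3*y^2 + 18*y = (y - 3)*(y^3 - y^2 - 6*y) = y*(y - 3)*(y^2 - y - 6) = y*(y - 3)^2*(y + 2)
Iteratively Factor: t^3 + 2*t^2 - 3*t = (t + 3)*(t^2 - t) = (t - 1)*(t + 3)*(t)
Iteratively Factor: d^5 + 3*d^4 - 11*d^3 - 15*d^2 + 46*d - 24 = (d - 1)*(d^4 + 4*d^3 - 7*d^2 - 22*d + 24) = (d - 1)*(d + 3)*(d^3 + d^2 - 10*d + 8) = (d - 1)*(d + 3)*(d + 4)*(d^2 - 3*d + 2) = (d - 1)^2*(d + 3)*(d + 4)*(d - 2)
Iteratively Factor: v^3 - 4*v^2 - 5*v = (v)*(v^2 - 4*v - 5) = v*(v + 1)*(v - 5)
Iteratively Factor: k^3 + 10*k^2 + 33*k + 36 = (k + 4)*(k^2 + 6*k + 9) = (k + 3)*(k + 4)*(k + 3)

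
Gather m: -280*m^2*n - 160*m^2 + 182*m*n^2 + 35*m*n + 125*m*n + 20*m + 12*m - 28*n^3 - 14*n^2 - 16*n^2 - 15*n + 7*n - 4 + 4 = m^2*(-280*n - 160) + m*(182*n^2 + 160*n + 32) - 28*n^3 - 30*n^2 - 8*n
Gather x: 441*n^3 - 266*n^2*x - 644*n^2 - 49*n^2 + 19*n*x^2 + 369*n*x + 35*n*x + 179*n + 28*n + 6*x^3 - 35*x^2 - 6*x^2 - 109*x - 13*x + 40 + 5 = 441*n^3 - 693*n^2 + 207*n + 6*x^3 + x^2*(19*n - 41) + x*(-266*n^2 + 404*n - 122) + 45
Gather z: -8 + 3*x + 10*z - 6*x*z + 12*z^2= 3*x + 12*z^2 + z*(10 - 6*x) - 8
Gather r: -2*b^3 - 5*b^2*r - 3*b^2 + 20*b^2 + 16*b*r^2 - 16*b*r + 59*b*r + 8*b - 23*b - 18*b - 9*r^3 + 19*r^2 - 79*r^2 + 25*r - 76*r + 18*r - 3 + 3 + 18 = -2*b^3 + 17*b^2 - 33*b - 9*r^3 + r^2*(16*b - 60) + r*(-5*b^2 + 43*b - 33) + 18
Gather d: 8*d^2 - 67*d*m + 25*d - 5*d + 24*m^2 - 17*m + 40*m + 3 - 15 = 8*d^2 + d*(20 - 67*m) + 24*m^2 + 23*m - 12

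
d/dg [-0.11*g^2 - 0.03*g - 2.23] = -0.22*g - 0.03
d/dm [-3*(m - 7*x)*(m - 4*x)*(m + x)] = -9*m^2 + 60*m*x - 51*x^2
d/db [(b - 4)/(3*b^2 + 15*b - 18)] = (b^2 + 5*b - (b - 4)*(2*b + 5) - 6)/(3*(b^2 + 5*b - 6)^2)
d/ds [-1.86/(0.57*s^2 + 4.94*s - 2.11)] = (2.1204*s + 9.1884)/(0.57*s^2 + 4.94*s - 2.11)^2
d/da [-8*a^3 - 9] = -24*a^2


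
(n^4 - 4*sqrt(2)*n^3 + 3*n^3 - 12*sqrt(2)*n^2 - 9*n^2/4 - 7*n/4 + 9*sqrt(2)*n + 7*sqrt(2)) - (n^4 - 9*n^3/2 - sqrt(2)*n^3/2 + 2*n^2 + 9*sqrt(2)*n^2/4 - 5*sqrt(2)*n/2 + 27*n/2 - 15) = -7*sqrt(2)*n^3/2 + 15*n^3/2 - 57*sqrt(2)*n^2/4 - 17*n^2/4 - 61*n/4 + 23*sqrt(2)*n/2 + 7*sqrt(2) + 15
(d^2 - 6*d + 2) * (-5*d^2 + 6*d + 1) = -5*d^4 + 36*d^3 - 45*d^2 + 6*d + 2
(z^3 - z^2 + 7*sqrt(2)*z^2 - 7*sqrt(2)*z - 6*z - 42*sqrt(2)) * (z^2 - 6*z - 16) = z^5 - 7*z^4 + 7*sqrt(2)*z^4 - 49*sqrt(2)*z^3 - 16*z^3 - 112*sqrt(2)*z^2 + 52*z^2 + 96*z + 364*sqrt(2)*z + 672*sqrt(2)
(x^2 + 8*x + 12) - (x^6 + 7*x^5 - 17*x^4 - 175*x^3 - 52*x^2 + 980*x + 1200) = -x^6 - 7*x^5 + 17*x^4 + 175*x^3 + 53*x^2 - 972*x - 1188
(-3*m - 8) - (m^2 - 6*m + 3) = -m^2 + 3*m - 11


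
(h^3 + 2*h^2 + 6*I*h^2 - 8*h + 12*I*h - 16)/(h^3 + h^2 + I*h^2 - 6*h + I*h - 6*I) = (h^3 + h^2*(2 + 6*I) + h*(-8 + 12*I) - 16)/(h^3 + h^2*(1 + I) + h*(-6 + I) - 6*I)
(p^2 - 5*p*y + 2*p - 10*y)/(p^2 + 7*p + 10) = (p - 5*y)/(p + 5)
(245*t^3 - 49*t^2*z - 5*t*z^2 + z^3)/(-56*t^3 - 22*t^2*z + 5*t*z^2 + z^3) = (35*t^2 - 12*t*z + z^2)/(-8*t^2 - 2*t*z + z^2)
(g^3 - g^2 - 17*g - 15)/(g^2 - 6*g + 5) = (g^2 + 4*g + 3)/(g - 1)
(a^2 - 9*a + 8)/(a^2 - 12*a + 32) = (a - 1)/(a - 4)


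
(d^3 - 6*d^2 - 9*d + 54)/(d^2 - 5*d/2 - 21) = 2*(d^2 - 9)/(2*d + 7)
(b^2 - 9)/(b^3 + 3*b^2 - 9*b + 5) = (b^2 - 9)/(b^3 + 3*b^2 - 9*b + 5)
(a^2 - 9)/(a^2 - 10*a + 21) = (a + 3)/(a - 7)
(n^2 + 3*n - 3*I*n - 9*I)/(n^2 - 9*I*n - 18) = (n + 3)/(n - 6*I)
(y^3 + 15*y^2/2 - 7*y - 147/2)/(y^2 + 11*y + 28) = (2*y^2 + y - 21)/(2*(y + 4))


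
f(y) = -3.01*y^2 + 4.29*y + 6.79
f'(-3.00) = 22.35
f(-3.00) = -33.17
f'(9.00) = -49.89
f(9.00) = -198.41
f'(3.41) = -16.24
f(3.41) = -13.58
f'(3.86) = -18.95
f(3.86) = -21.50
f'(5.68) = -29.90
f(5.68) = -65.95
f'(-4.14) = 29.21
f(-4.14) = -62.56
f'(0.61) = 0.62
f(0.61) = 8.29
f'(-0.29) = 6.04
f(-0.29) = 5.29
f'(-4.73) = 32.76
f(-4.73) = -80.84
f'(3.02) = -13.89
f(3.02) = -7.71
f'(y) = 4.29 - 6.02*y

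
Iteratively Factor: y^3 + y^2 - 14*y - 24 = (y + 2)*(y^2 - y - 12) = (y + 2)*(y + 3)*(y - 4)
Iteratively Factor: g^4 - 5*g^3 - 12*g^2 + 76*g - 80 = (g + 4)*(g^3 - 9*g^2 + 24*g - 20) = (g - 2)*(g + 4)*(g^2 - 7*g + 10) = (g - 2)^2*(g + 4)*(g - 5)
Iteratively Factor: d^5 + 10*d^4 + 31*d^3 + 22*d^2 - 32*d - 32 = (d + 2)*(d^4 + 8*d^3 + 15*d^2 - 8*d - 16) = (d + 1)*(d + 2)*(d^3 + 7*d^2 + 8*d - 16) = (d - 1)*(d + 1)*(d + 2)*(d^2 + 8*d + 16) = (d - 1)*(d + 1)*(d + 2)*(d + 4)*(d + 4)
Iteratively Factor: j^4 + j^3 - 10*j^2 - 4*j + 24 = (j + 3)*(j^3 - 2*j^2 - 4*j + 8) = (j - 2)*(j + 3)*(j^2 - 4) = (j - 2)^2*(j + 3)*(j + 2)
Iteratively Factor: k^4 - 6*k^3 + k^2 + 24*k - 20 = (k - 2)*(k^3 - 4*k^2 - 7*k + 10) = (k - 5)*(k - 2)*(k^2 + k - 2) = (k - 5)*(k - 2)*(k + 2)*(k - 1)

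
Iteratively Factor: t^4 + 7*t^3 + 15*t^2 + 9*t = (t)*(t^3 + 7*t^2 + 15*t + 9) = t*(t + 3)*(t^2 + 4*t + 3) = t*(t + 3)^2*(t + 1)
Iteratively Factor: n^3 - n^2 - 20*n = (n + 4)*(n^2 - 5*n) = (n - 5)*(n + 4)*(n)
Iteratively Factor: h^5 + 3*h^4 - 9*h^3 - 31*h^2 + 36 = (h + 2)*(h^4 + h^3 - 11*h^2 - 9*h + 18) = (h + 2)^2*(h^3 - h^2 - 9*h + 9) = (h - 1)*(h + 2)^2*(h^2 - 9) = (h - 3)*(h - 1)*(h + 2)^2*(h + 3)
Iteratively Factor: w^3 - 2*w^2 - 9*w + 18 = (w + 3)*(w^2 - 5*w + 6) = (w - 3)*(w + 3)*(w - 2)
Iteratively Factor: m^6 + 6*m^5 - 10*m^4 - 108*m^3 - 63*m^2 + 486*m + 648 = (m - 3)*(m^5 + 9*m^4 + 17*m^3 - 57*m^2 - 234*m - 216) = (m - 3)*(m + 4)*(m^4 + 5*m^3 - 3*m^2 - 45*m - 54) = (m - 3)*(m + 2)*(m + 4)*(m^3 + 3*m^2 - 9*m - 27) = (m - 3)^2*(m + 2)*(m + 4)*(m^2 + 6*m + 9) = (m - 3)^2*(m + 2)*(m + 3)*(m + 4)*(m + 3)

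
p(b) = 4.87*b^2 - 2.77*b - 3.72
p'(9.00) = 84.89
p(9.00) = 365.82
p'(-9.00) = -90.43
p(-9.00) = 415.68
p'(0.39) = 1.03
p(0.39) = -4.06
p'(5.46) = 50.41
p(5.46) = 126.34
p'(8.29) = 77.97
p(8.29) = 308.00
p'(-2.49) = -27.02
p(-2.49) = 33.37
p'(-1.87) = -20.98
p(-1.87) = 18.49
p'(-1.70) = -19.33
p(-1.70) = 15.06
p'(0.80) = 5.02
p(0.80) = -2.82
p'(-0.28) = -5.50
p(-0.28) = -2.56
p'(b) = 9.74*b - 2.77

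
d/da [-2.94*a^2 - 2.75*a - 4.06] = -5.88*a - 2.75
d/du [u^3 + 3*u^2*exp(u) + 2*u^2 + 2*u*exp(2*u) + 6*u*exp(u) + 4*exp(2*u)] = 3*u^2*exp(u) + 3*u^2 + 4*u*exp(2*u) + 12*u*exp(u) + 4*u + 10*exp(2*u) + 6*exp(u)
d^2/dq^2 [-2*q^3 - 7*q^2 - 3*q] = -12*q - 14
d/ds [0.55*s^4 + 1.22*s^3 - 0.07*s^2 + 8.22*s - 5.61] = 2.2*s^3 + 3.66*s^2 - 0.14*s + 8.22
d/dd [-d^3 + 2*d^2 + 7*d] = -3*d^2 + 4*d + 7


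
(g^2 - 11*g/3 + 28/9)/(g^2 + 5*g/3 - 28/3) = (g - 4/3)/(g + 4)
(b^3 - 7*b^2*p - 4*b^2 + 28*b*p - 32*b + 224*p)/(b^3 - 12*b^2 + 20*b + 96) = (b^2 - 7*b*p + 4*b - 28*p)/(b^2 - 4*b - 12)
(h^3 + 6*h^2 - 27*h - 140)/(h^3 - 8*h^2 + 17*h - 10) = (h^2 + 11*h + 28)/(h^2 - 3*h + 2)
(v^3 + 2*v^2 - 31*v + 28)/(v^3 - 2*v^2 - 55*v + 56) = (v - 4)/(v - 8)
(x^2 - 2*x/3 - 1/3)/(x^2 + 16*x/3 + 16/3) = (3*x^2 - 2*x - 1)/(3*x^2 + 16*x + 16)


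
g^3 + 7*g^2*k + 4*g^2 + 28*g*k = g*(g + 4)*(g + 7*k)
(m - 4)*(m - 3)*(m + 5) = m^3 - 2*m^2 - 23*m + 60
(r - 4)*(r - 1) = r^2 - 5*r + 4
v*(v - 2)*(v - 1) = v^3 - 3*v^2 + 2*v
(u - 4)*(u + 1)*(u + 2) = u^3 - u^2 - 10*u - 8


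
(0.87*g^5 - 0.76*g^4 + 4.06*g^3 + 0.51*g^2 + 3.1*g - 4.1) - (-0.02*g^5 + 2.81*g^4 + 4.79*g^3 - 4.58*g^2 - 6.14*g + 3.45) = 0.89*g^5 - 3.57*g^4 - 0.73*g^3 + 5.09*g^2 + 9.24*g - 7.55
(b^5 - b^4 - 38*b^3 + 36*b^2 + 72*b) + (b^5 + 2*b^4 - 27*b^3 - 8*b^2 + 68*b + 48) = 2*b^5 + b^4 - 65*b^3 + 28*b^2 + 140*b + 48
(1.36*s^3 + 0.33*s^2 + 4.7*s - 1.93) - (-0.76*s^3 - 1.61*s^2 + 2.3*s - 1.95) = 2.12*s^3 + 1.94*s^2 + 2.4*s + 0.02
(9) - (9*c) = 9 - 9*c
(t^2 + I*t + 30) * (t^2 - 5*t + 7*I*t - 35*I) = t^4 - 5*t^3 + 8*I*t^3 + 23*t^2 - 40*I*t^2 - 115*t + 210*I*t - 1050*I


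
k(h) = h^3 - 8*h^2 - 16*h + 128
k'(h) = 3*h^2 - 16*h - 16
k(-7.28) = -565.34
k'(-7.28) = 259.48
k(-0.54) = 134.15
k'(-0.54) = -6.49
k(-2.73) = 91.71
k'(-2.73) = 50.04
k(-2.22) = 113.15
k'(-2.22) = 34.31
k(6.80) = -36.29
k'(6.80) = 13.92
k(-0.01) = 128.16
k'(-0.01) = -15.84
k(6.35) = -40.13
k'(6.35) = 3.37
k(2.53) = 52.51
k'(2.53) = -37.28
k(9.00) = 65.00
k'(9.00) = 83.00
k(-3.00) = 77.00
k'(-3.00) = 59.00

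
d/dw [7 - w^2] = -2*w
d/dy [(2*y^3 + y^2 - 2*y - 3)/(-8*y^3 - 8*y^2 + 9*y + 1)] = (-8*y^4 + 4*y^3 - 73*y^2 - 46*y + 25)/(64*y^6 + 128*y^5 - 80*y^4 - 160*y^3 + 65*y^2 + 18*y + 1)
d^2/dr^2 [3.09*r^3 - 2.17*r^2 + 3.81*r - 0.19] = 18.54*r - 4.34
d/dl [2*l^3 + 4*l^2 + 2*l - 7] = 6*l^2 + 8*l + 2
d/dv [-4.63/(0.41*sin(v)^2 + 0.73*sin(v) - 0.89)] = (3.7966*sin(v) + 3.3799)*cos(v)/(0.41*sin(v)^2 + 0.73*sin(v) - 0.89)^2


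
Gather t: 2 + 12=14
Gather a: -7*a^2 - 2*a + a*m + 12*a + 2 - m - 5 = -7*a^2 + a*(m + 10) - m - 3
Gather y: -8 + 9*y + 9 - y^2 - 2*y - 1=-y^2 + 7*y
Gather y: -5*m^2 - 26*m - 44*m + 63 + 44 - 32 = -5*m^2 - 70*m + 75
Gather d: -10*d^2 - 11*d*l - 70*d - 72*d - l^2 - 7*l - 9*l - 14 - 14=-10*d^2 + d*(-11*l - 142) - l^2 - 16*l - 28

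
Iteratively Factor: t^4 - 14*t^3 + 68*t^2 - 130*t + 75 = (t - 5)*(t^3 - 9*t^2 + 23*t - 15) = (t - 5)*(t - 1)*(t^2 - 8*t + 15) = (t - 5)^2*(t - 1)*(t - 3)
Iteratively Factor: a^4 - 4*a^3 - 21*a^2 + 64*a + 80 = (a + 4)*(a^3 - 8*a^2 + 11*a + 20) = (a + 1)*(a + 4)*(a^2 - 9*a + 20) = (a - 4)*(a + 1)*(a + 4)*(a - 5)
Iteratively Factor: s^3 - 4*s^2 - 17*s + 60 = (s - 3)*(s^2 - s - 20) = (s - 3)*(s + 4)*(s - 5)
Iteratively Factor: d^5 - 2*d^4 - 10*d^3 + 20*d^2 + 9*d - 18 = (d + 3)*(d^4 - 5*d^3 + 5*d^2 + 5*d - 6) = (d - 2)*(d + 3)*(d^3 - 3*d^2 - d + 3) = (d - 2)*(d - 1)*(d + 3)*(d^2 - 2*d - 3) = (d - 3)*(d - 2)*(d - 1)*(d + 3)*(d + 1)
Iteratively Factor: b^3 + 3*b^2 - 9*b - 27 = (b + 3)*(b^2 - 9) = (b - 3)*(b + 3)*(b + 3)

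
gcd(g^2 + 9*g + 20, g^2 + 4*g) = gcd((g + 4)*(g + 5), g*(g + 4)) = g + 4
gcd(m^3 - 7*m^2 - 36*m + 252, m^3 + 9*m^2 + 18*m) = m + 6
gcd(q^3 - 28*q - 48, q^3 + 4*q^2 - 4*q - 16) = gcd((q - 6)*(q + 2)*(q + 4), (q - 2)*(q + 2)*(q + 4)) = q^2 + 6*q + 8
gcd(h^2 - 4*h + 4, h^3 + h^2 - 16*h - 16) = 1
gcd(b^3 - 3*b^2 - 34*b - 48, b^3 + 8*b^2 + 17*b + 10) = b + 2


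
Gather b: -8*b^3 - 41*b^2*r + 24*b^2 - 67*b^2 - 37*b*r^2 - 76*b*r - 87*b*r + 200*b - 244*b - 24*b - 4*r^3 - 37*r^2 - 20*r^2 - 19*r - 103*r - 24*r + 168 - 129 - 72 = -8*b^3 + b^2*(-41*r - 43) + b*(-37*r^2 - 163*r - 68) - 4*r^3 - 57*r^2 - 146*r - 33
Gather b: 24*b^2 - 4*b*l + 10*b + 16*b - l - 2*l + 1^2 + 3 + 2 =24*b^2 + b*(26 - 4*l) - 3*l + 6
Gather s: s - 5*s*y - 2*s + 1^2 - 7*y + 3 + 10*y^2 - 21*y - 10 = s*(-5*y - 1) + 10*y^2 - 28*y - 6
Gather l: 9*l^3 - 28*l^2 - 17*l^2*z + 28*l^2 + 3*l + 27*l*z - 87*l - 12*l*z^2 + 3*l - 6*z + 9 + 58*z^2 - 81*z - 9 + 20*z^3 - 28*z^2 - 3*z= 9*l^3 - 17*l^2*z + l*(-12*z^2 + 27*z - 81) + 20*z^3 + 30*z^2 - 90*z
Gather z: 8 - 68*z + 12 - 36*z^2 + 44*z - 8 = -36*z^2 - 24*z + 12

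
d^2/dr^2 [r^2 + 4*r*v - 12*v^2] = 2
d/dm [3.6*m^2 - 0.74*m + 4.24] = 7.2*m - 0.74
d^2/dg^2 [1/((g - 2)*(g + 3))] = 2*((g - 2)^2 + (g - 2)*(g + 3) + (g + 3)^2)/((g - 2)^3*(g + 3)^3)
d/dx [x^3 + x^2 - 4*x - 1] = 3*x^2 + 2*x - 4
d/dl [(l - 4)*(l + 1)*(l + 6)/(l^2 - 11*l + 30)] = (l^4 - 22*l^3 + 79*l^2 + 228*l - 924)/(l^4 - 22*l^3 + 181*l^2 - 660*l + 900)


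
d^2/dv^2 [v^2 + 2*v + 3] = 2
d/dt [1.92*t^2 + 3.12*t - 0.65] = 3.84*t + 3.12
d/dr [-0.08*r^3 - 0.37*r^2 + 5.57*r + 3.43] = -0.24*r^2 - 0.74*r + 5.57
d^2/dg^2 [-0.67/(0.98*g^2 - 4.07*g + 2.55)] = (1.286936*g^2 - 5.344724*g - 0.67*(1.96*g - 4.07)*(3.92*g - 8.14) + 3.34866)/(0.98*g^2 - 4.07*g + 2.55)^3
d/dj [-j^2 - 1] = -2*j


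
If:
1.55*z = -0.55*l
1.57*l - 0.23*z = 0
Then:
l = 0.00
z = 0.00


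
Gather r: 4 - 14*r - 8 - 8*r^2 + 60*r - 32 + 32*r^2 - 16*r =24*r^2 + 30*r - 36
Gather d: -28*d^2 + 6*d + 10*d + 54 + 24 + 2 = -28*d^2 + 16*d + 80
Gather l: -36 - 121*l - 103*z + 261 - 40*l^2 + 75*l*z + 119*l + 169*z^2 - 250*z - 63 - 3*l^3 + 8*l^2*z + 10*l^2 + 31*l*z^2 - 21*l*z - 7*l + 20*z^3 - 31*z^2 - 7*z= -3*l^3 + l^2*(8*z - 30) + l*(31*z^2 + 54*z - 9) + 20*z^3 + 138*z^2 - 360*z + 162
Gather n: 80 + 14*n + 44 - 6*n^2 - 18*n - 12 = -6*n^2 - 4*n + 112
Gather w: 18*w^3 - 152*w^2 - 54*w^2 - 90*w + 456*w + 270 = 18*w^3 - 206*w^2 + 366*w + 270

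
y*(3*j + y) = 3*j*y + y^2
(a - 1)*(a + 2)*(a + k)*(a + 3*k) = a^4 + 4*a^3*k + a^3 + 3*a^2*k^2 + 4*a^2*k - 2*a^2 + 3*a*k^2 - 8*a*k - 6*k^2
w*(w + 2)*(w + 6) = w^3 + 8*w^2 + 12*w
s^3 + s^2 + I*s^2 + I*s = s*(s + 1)*(s + I)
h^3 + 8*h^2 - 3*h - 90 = (h - 3)*(h + 5)*(h + 6)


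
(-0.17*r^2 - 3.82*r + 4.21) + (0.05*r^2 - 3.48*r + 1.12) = -0.12*r^2 - 7.3*r + 5.33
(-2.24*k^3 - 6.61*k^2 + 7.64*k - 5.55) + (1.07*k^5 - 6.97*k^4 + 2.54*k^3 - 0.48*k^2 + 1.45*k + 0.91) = 1.07*k^5 - 6.97*k^4 + 0.3*k^3 - 7.09*k^2 + 9.09*k - 4.64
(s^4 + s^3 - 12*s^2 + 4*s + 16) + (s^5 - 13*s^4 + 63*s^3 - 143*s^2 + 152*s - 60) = s^5 - 12*s^4 + 64*s^3 - 155*s^2 + 156*s - 44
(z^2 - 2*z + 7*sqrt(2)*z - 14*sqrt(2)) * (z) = z^3 - 2*z^2 + 7*sqrt(2)*z^2 - 14*sqrt(2)*z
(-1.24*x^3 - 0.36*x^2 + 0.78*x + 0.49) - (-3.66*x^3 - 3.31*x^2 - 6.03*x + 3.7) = 2.42*x^3 + 2.95*x^2 + 6.81*x - 3.21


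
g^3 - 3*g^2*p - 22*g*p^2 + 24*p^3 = (g - 6*p)*(g - p)*(g + 4*p)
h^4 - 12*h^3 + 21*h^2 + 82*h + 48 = (h - 8)*(h - 6)*(h + 1)^2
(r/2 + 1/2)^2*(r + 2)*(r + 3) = r^4/4 + 7*r^3/4 + 17*r^2/4 + 17*r/4 + 3/2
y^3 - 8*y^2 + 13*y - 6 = (y - 6)*(y - 1)^2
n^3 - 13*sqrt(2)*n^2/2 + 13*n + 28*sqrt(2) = (n - 4*sqrt(2))*(n - 7*sqrt(2)/2)*(n + sqrt(2))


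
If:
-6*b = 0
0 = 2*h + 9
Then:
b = 0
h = -9/2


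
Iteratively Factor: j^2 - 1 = (j + 1)*(j - 1)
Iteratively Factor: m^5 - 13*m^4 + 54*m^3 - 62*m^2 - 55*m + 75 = (m - 1)*(m^4 - 12*m^3 + 42*m^2 - 20*m - 75) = (m - 5)*(m - 1)*(m^3 - 7*m^2 + 7*m + 15) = (m - 5)*(m - 3)*(m - 1)*(m^2 - 4*m - 5) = (m - 5)*(m - 3)*(m - 1)*(m + 1)*(m - 5)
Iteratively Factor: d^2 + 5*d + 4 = (d + 1)*(d + 4)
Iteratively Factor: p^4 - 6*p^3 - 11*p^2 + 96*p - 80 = (p - 4)*(p^3 - 2*p^2 - 19*p + 20) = (p - 5)*(p - 4)*(p^2 + 3*p - 4) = (p - 5)*(p - 4)*(p + 4)*(p - 1)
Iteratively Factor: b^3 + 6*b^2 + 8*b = (b + 4)*(b^2 + 2*b) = b*(b + 4)*(b + 2)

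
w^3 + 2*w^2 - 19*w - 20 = (w - 4)*(w + 1)*(w + 5)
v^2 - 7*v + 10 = (v - 5)*(v - 2)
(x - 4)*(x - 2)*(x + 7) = x^3 + x^2 - 34*x + 56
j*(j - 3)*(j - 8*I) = j^3 - 3*j^2 - 8*I*j^2 + 24*I*j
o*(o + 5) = o^2 + 5*o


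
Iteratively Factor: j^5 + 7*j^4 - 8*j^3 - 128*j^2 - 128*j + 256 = (j + 4)*(j^4 + 3*j^3 - 20*j^2 - 48*j + 64) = (j - 4)*(j + 4)*(j^3 + 7*j^2 + 8*j - 16) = (j - 4)*(j - 1)*(j + 4)*(j^2 + 8*j + 16) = (j - 4)*(j - 1)*(j + 4)^2*(j + 4)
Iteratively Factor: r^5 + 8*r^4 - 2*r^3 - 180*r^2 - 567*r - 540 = (r + 4)*(r^4 + 4*r^3 - 18*r^2 - 108*r - 135) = (r - 5)*(r + 4)*(r^3 + 9*r^2 + 27*r + 27) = (r - 5)*(r + 3)*(r + 4)*(r^2 + 6*r + 9) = (r - 5)*(r + 3)^2*(r + 4)*(r + 3)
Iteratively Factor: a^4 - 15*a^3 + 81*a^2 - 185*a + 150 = (a - 3)*(a^3 - 12*a^2 + 45*a - 50) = (a - 5)*(a - 3)*(a^2 - 7*a + 10) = (a - 5)*(a - 3)*(a - 2)*(a - 5)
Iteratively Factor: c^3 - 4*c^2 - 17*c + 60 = (c - 3)*(c^2 - c - 20) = (c - 3)*(c + 4)*(c - 5)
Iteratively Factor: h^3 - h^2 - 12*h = (h - 4)*(h^2 + 3*h) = h*(h - 4)*(h + 3)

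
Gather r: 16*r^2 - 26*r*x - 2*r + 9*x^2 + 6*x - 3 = 16*r^2 + r*(-26*x - 2) + 9*x^2 + 6*x - 3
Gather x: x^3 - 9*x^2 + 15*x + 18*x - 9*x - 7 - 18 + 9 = x^3 - 9*x^2 + 24*x - 16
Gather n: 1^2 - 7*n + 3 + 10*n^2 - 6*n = 10*n^2 - 13*n + 4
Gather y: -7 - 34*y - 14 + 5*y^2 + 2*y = 5*y^2 - 32*y - 21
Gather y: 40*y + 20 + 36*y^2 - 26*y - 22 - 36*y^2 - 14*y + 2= 0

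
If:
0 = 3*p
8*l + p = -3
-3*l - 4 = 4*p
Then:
No Solution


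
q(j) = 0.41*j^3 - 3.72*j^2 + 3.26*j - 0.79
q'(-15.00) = 391.61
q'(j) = 1.23*j^2 - 7.44*j + 3.26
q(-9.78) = -772.02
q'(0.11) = 2.46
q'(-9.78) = 193.67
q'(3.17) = -7.96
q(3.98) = -20.89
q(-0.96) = -7.71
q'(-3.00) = 36.65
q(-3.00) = -55.12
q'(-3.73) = 48.12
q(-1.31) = -12.37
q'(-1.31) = 15.12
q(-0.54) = -3.70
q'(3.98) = -6.87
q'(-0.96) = 11.54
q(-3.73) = -85.98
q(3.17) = -14.78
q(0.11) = -0.48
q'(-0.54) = 7.64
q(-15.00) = -2270.44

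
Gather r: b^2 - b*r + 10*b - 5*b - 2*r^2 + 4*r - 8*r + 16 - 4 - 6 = b^2 + 5*b - 2*r^2 + r*(-b - 4) + 6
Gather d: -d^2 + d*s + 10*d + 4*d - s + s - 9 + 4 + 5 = -d^2 + d*(s + 14)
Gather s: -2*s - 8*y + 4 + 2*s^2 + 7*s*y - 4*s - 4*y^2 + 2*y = 2*s^2 + s*(7*y - 6) - 4*y^2 - 6*y + 4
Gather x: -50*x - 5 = -50*x - 5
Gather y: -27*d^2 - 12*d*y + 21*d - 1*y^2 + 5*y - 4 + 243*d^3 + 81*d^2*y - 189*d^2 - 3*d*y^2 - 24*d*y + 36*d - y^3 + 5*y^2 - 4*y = 243*d^3 - 216*d^2 + 57*d - y^3 + y^2*(4 - 3*d) + y*(81*d^2 - 36*d + 1) - 4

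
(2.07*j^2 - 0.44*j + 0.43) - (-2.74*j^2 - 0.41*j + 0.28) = 4.81*j^2 - 0.03*j + 0.15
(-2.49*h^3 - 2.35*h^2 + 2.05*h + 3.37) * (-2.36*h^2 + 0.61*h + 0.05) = 5.8764*h^5 + 4.0271*h^4 - 6.396*h^3 - 6.8202*h^2 + 2.1582*h + 0.1685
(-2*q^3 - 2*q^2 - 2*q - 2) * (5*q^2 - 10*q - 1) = -10*q^5 + 10*q^4 + 12*q^3 + 12*q^2 + 22*q + 2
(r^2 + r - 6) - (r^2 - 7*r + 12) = 8*r - 18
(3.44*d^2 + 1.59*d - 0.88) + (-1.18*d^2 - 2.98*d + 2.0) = 2.26*d^2 - 1.39*d + 1.12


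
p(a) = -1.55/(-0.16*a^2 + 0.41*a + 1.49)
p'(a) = -1.55*(0.32*a - 0.41)/(-0.16*a^2 + 0.41*a + 1.49)^2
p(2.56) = -1.04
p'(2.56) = -0.29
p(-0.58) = -1.29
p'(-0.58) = 0.64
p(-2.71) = 1.95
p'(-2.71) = 3.12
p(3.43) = -1.53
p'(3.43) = -1.04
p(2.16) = -0.95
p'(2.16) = -0.16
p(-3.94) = 0.59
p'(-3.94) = 0.38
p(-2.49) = 2.96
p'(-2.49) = 6.84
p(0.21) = -0.99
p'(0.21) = 0.22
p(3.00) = -1.21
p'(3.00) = -0.52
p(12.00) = 0.09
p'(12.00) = -0.02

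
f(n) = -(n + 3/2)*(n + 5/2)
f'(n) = -2*n - 4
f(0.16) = -4.42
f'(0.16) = -4.32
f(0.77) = -7.42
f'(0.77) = -5.54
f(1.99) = -15.67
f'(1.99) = -7.98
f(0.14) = -4.33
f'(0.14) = -4.28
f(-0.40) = -2.31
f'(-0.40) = -3.20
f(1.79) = -14.11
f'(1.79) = -7.58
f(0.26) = -4.86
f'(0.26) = -4.52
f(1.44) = -11.58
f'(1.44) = -6.88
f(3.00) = -24.75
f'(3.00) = -10.00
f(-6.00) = -15.75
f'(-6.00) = 8.00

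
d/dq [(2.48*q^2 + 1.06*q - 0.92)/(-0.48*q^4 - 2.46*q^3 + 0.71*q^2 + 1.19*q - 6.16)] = (2.3808*q^5 + 7.6272*q^4 + 3.4488*q^3 - 4.591*q^2 - 29.2472*q - 5.4348)/(0.2304*q^8 + 2.3616*q^7 + 5.37*q^6 - 4.6356*q^5 + 0.5629*q^4 + 31.997*q^3 - 7.3311*q^2 - 14.6608*q + 37.9456)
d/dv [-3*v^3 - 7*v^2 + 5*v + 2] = -9*v^2 - 14*v + 5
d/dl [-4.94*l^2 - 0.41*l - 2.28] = -9.88*l - 0.41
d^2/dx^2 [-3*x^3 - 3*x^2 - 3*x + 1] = -18*x - 6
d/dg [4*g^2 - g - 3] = 8*g - 1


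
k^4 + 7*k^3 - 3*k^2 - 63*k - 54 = (k - 3)*(k + 1)*(k + 3)*(k + 6)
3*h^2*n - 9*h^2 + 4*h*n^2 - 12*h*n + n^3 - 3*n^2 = (h + n)*(3*h + n)*(n - 3)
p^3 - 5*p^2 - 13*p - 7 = (p - 7)*(p + 1)^2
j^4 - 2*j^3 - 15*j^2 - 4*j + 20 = (j - 5)*(j - 1)*(j + 2)^2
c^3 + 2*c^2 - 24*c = c*(c - 4)*(c + 6)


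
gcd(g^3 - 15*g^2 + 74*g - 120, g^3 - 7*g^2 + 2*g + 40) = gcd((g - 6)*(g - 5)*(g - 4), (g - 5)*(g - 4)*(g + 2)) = g^2 - 9*g + 20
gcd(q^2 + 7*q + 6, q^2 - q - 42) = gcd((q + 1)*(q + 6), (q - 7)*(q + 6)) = q + 6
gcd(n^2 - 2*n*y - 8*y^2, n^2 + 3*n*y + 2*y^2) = n + 2*y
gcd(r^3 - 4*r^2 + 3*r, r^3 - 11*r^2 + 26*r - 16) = r - 1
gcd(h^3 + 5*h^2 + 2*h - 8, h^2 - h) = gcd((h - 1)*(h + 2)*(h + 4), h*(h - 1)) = h - 1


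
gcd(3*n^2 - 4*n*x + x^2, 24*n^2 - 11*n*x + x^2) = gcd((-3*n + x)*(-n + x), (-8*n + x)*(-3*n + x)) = -3*n + x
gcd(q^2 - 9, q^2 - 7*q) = 1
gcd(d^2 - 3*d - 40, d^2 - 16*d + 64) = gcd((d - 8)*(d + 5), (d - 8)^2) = d - 8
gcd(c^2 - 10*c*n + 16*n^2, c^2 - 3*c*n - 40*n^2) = c - 8*n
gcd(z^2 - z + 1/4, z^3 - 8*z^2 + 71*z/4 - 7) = z - 1/2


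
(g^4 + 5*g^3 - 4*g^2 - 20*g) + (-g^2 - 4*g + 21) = g^4 + 5*g^3 - 5*g^2 - 24*g + 21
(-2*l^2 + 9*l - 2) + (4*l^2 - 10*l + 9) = 2*l^2 - l + 7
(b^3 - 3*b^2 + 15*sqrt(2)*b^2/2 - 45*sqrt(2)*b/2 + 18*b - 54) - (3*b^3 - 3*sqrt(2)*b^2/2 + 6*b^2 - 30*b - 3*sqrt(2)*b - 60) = -2*b^3 - 9*b^2 + 9*sqrt(2)*b^2 - 39*sqrt(2)*b/2 + 48*b + 6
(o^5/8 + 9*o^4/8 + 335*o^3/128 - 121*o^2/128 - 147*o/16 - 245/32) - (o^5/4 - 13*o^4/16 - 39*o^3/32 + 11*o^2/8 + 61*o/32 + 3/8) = -o^5/8 + 31*o^4/16 + 491*o^3/128 - 297*o^2/128 - 355*o/32 - 257/32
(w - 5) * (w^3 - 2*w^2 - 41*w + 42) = w^4 - 7*w^3 - 31*w^2 + 247*w - 210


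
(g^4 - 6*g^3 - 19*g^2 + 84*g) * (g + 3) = g^5 - 3*g^4 - 37*g^3 + 27*g^2 + 252*g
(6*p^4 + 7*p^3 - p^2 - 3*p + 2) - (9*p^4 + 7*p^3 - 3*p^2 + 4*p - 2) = -3*p^4 + 2*p^2 - 7*p + 4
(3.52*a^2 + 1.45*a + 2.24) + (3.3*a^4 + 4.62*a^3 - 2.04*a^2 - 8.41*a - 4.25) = 3.3*a^4 + 4.62*a^3 + 1.48*a^2 - 6.96*a - 2.01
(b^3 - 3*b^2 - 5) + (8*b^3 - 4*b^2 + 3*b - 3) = 9*b^3 - 7*b^2 + 3*b - 8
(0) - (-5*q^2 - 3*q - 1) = 5*q^2 + 3*q + 1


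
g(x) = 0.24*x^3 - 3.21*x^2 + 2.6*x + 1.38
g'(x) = 0.72*x^2 - 6.42*x + 2.6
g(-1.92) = -17.14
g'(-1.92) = 17.58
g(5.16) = -37.70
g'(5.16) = -11.36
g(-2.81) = -36.60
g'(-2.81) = 26.33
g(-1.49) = -10.41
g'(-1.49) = 13.76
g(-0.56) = -1.12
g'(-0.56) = 6.42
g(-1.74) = -14.13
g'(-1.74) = 15.95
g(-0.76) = -2.56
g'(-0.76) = 7.90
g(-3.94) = -73.37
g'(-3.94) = 39.07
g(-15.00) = -1569.87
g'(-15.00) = 260.90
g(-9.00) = -456.99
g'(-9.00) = 118.70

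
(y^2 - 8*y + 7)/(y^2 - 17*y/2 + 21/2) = 2*(y - 1)/(2*y - 3)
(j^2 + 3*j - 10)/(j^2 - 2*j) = (j + 5)/j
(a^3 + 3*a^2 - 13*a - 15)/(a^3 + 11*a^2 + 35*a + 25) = (a - 3)/(a + 5)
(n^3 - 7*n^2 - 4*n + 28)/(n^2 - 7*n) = n - 4/n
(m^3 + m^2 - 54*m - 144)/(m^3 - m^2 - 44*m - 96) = (m + 6)/(m + 4)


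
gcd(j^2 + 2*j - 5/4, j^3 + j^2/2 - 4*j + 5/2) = j + 5/2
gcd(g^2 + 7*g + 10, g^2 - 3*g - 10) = g + 2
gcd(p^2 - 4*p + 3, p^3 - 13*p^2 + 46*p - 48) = p - 3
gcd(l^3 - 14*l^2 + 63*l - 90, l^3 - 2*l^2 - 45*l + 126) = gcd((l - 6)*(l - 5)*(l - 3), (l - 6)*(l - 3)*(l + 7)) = l^2 - 9*l + 18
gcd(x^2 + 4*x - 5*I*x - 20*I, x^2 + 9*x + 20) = x + 4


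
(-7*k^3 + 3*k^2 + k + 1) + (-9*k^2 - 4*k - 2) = -7*k^3 - 6*k^2 - 3*k - 1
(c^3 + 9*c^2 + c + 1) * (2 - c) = -c^4 - 7*c^3 + 17*c^2 + c + 2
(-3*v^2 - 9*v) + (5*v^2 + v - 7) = 2*v^2 - 8*v - 7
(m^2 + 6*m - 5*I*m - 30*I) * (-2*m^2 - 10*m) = -2*m^4 - 22*m^3 + 10*I*m^3 - 60*m^2 + 110*I*m^2 + 300*I*m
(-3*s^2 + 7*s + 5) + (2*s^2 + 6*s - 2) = -s^2 + 13*s + 3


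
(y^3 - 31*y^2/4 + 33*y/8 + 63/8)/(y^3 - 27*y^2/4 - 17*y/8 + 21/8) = (2*y - 3)/(2*y - 1)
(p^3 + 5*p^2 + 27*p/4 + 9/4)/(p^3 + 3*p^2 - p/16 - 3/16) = 4*(4*p^2 + 8*p + 3)/(16*p^2 - 1)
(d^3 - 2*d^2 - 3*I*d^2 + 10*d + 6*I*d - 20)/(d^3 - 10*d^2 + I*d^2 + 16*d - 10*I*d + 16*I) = (d^2 - 3*I*d + 10)/(d^2 + d*(-8 + I) - 8*I)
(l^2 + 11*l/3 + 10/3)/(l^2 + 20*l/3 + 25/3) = (l + 2)/(l + 5)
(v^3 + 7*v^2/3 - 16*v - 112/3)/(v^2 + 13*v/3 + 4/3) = (3*v^2 - 5*v - 28)/(3*v + 1)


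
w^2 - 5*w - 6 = (w - 6)*(w + 1)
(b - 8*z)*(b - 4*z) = b^2 - 12*b*z + 32*z^2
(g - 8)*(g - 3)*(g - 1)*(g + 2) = g^4 - 10*g^3 + 11*g^2 + 46*g - 48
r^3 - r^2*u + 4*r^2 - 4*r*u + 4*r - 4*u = (r + 2)^2*(r - u)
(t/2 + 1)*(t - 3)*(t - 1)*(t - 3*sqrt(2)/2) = t^4/2 - 3*sqrt(2)*t^3/4 - t^3 - 5*t^2/2 + 3*sqrt(2)*t^2/2 + 3*t + 15*sqrt(2)*t/4 - 9*sqrt(2)/2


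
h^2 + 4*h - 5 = (h - 1)*(h + 5)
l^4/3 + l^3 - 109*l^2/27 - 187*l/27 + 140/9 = (l/3 + 1)*(l - 7/3)*(l - 5/3)*(l + 4)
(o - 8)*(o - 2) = o^2 - 10*o + 16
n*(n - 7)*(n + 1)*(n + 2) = n^4 - 4*n^3 - 19*n^2 - 14*n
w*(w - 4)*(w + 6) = w^3 + 2*w^2 - 24*w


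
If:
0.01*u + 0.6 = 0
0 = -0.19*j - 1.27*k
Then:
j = -6.68421052631579*k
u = -60.00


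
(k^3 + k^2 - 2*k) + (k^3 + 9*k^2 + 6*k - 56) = 2*k^3 + 10*k^2 + 4*k - 56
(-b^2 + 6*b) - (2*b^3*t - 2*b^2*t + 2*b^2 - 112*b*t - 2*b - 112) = -2*b^3*t + 2*b^2*t - 3*b^2 + 112*b*t + 8*b + 112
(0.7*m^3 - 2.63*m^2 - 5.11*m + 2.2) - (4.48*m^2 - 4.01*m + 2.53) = 0.7*m^3 - 7.11*m^2 - 1.1*m - 0.33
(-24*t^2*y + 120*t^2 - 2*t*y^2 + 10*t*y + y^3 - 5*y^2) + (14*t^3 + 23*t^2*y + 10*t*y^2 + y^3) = 14*t^3 - t^2*y + 120*t^2 + 8*t*y^2 + 10*t*y + 2*y^3 - 5*y^2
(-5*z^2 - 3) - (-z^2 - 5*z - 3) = -4*z^2 + 5*z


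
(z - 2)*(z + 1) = z^2 - z - 2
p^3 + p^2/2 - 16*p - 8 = (p - 4)*(p + 1/2)*(p + 4)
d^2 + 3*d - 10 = (d - 2)*(d + 5)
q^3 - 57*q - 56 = (q - 8)*(q + 1)*(q + 7)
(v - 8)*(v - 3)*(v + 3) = v^3 - 8*v^2 - 9*v + 72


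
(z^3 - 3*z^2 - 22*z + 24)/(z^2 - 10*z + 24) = (z^2 + 3*z - 4)/(z - 4)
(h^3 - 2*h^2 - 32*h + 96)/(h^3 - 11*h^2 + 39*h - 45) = (h^3 - 2*h^2 - 32*h + 96)/(h^3 - 11*h^2 + 39*h - 45)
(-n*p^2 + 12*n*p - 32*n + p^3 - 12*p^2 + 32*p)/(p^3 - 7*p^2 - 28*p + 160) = (-n + p)/(p + 5)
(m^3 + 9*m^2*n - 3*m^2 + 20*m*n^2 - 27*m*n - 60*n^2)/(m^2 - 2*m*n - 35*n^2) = (m^2 + 4*m*n - 3*m - 12*n)/(m - 7*n)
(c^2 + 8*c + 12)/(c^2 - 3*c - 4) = (c^2 + 8*c + 12)/(c^2 - 3*c - 4)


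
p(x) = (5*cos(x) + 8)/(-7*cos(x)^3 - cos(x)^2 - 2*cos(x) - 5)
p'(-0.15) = 0.17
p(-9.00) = 2.68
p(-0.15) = -0.88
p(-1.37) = -1.64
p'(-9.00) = 16.70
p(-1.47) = -1.63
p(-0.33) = -0.93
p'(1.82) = 0.17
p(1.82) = -1.52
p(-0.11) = -0.87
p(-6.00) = -0.91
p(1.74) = -1.54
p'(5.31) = 0.94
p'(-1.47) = -0.20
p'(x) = (5*cos(x) + 8)*(-21*sin(x)*cos(x)^2 - 2*sin(x)*cos(x) - 2*sin(x))/(-7*cos(x)^3 - cos(x)^2 - 2*cos(x) - 5)^2 - 5*sin(x)/(-7*cos(x)^3 - cos(x)^2 - 2*cos(x) - 5) = (-70*cos(x)^3 - 173*cos(x)^2 - 16*cos(x) + 9)*sin(x)/(7*cos(x)^3 + cos(x)^2 + 2*cos(x) + 5)^2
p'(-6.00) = -0.32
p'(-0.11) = 0.12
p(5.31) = -1.41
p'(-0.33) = 0.38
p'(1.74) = 0.32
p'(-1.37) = 0.05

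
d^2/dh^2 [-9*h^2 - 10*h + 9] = -18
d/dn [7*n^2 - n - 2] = 14*n - 1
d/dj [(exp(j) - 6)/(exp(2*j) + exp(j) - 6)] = (12 - exp(j))*exp(2*j)/(exp(4*j) + 2*exp(3*j) - 11*exp(2*j) - 12*exp(j) + 36)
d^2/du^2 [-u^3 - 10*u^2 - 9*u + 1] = -6*u - 20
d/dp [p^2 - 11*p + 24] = 2*p - 11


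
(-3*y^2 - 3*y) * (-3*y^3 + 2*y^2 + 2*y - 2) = 9*y^5 + 3*y^4 - 12*y^3 + 6*y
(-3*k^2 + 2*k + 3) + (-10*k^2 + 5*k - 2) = -13*k^2 + 7*k + 1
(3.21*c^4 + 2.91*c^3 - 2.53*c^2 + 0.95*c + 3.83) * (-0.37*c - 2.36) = -1.1877*c^5 - 8.6523*c^4 - 5.9315*c^3 + 5.6193*c^2 - 3.6591*c - 9.0388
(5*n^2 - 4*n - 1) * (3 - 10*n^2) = -50*n^4 + 40*n^3 + 25*n^2 - 12*n - 3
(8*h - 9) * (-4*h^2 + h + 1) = -32*h^3 + 44*h^2 - h - 9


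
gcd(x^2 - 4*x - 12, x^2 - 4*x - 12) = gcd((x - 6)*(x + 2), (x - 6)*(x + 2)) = x^2 - 4*x - 12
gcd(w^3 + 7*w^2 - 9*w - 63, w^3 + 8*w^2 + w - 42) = w^2 + 10*w + 21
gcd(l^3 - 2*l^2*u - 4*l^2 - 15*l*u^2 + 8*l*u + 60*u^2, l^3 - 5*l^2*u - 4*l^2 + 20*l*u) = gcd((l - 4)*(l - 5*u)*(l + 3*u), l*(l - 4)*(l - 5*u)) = -l^2 + 5*l*u + 4*l - 20*u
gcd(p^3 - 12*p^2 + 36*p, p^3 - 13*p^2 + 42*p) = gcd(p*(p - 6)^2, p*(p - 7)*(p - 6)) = p^2 - 6*p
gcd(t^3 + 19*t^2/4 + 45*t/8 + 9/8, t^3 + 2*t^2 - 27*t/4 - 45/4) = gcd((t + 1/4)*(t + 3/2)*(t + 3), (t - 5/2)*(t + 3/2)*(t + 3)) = t^2 + 9*t/2 + 9/2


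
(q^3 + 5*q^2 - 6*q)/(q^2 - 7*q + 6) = q*(q + 6)/(q - 6)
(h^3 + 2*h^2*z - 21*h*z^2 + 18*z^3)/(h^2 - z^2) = (h^2 + 3*h*z - 18*z^2)/(h + z)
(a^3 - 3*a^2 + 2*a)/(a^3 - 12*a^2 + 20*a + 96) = a*(a^2 - 3*a + 2)/(a^3 - 12*a^2 + 20*a + 96)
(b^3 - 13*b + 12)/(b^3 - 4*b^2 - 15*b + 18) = (b^2 + b - 12)/(b^2 - 3*b - 18)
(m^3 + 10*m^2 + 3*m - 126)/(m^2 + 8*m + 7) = (m^2 + 3*m - 18)/(m + 1)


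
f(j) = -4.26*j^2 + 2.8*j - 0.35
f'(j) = 2.8 - 8.52*j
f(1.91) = -10.54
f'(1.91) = -13.47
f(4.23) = -64.73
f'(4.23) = -33.24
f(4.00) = -57.31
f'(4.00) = -31.28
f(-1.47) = -13.67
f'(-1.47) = 15.32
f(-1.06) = -8.10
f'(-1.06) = 11.83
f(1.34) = -4.25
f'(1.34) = -8.62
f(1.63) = -7.10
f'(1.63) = -11.09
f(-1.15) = -9.20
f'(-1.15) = 12.60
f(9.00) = -320.21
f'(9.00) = -73.88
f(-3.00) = -47.09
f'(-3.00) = 28.36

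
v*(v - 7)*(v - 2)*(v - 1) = v^4 - 10*v^3 + 23*v^2 - 14*v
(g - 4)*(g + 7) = g^2 + 3*g - 28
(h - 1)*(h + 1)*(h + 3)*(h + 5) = h^4 + 8*h^3 + 14*h^2 - 8*h - 15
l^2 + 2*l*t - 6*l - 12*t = (l - 6)*(l + 2*t)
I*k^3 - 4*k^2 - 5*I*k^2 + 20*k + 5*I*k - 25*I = (k - 5)*(k + 5*I)*(I*k + 1)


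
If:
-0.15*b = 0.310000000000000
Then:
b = -2.07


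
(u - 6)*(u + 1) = u^2 - 5*u - 6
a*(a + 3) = a^2 + 3*a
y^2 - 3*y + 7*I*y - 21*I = (y - 3)*(y + 7*I)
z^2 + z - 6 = (z - 2)*(z + 3)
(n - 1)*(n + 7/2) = n^2 + 5*n/2 - 7/2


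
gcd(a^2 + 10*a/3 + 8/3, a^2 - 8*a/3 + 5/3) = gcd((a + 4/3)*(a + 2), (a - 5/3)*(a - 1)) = 1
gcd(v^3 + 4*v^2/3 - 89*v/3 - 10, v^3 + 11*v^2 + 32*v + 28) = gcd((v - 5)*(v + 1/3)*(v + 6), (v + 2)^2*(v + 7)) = 1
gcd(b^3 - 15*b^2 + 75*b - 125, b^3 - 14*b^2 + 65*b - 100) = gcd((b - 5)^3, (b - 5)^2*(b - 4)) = b^2 - 10*b + 25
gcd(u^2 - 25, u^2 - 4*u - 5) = u - 5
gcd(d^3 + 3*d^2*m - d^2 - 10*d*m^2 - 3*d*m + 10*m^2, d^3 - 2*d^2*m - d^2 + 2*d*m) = d^2 - 2*d*m - d + 2*m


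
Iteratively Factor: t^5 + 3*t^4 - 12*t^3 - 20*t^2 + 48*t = (t + 4)*(t^4 - t^3 - 8*t^2 + 12*t) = (t + 3)*(t + 4)*(t^3 - 4*t^2 + 4*t) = (t - 2)*(t + 3)*(t + 4)*(t^2 - 2*t) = (t - 2)^2*(t + 3)*(t + 4)*(t)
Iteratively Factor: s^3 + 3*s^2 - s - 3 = (s - 1)*(s^2 + 4*s + 3) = (s - 1)*(s + 3)*(s + 1)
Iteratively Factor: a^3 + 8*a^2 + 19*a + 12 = (a + 1)*(a^2 + 7*a + 12) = (a + 1)*(a + 4)*(a + 3)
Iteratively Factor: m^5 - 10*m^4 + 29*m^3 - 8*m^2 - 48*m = (m + 1)*(m^4 - 11*m^3 + 40*m^2 - 48*m) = (m - 4)*(m + 1)*(m^3 - 7*m^2 + 12*m) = (m - 4)^2*(m + 1)*(m^2 - 3*m) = (m - 4)^2*(m - 3)*(m + 1)*(m)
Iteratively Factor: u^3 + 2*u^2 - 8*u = (u)*(u^2 + 2*u - 8) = u*(u + 4)*(u - 2)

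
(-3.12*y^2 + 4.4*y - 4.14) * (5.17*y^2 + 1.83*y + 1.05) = -16.1304*y^4 + 17.0384*y^3 - 16.6278*y^2 - 2.9562*y - 4.347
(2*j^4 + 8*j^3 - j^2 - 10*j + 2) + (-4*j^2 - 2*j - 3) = 2*j^4 + 8*j^3 - 5*j^2 - 12*j - 1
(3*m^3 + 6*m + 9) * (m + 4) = 3*m^4 + 12*m^3 + 6*m^2 + 33*m + 36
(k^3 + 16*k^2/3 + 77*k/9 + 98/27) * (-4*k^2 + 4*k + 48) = -4*k^5 - 52*k^4/3 + 316*k^3/9 + 7444*k^2/27 + 11480*k/27 + 1568/9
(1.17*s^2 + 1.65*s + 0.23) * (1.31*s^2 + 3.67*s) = 1.5327*s^4 + 6.4554*s^3 + 6.3568*s^2 + 0.8441*s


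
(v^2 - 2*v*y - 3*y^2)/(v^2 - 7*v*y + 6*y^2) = (v^2 - 2*v*y - 3*y^2)/(v^2 - 7*v*y + 6*y^2)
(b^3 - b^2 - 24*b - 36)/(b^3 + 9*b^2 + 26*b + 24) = (b - 6)/(b + 4)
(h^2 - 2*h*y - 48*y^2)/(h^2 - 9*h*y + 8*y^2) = (-h - 6*y)/(-h + y)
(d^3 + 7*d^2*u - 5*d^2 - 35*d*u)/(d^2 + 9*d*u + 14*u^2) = d*(d - 5)/(d + 2*u)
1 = 1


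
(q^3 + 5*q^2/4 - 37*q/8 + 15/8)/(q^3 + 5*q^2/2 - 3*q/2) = (q - 5/4)/q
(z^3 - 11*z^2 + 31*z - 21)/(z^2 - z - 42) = (z^2 - 4*z + 3)/(z + 6)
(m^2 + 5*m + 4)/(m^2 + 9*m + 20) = (m + 1)/(m + 5)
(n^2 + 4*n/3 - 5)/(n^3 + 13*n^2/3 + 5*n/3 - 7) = (3*n - 5)/(3*n^2 + 4*n - 7)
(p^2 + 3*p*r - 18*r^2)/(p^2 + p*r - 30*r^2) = (p - 3*r)/(p - 5*r)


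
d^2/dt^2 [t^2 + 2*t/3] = 2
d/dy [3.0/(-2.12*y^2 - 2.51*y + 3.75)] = (12.72*y + 7.53)/(2.12*y^2 + 2.51*y - 3.75)^2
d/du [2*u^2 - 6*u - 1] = 4*u - 6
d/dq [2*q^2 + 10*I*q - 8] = 4*q + 10*I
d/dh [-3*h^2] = -6*h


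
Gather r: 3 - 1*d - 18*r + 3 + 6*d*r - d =-2*d + r*(6*d - 18) + 6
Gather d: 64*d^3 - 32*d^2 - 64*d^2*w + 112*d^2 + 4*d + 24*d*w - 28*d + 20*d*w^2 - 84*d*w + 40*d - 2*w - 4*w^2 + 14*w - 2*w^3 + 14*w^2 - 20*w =64*d^3 + d^2*(80 - 64*w) + d*(20*w^2 - 60*w + 16) - 2*w^3 + 10*w^2 - 8*w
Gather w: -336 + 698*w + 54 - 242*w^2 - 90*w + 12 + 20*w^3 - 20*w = 20*w^3 - 242*w^2 + 588*w - 270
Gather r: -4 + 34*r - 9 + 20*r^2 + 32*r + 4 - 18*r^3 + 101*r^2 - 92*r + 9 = -18*r^3 + 121*r^2 - 26*r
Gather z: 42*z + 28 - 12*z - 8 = 30*z + 20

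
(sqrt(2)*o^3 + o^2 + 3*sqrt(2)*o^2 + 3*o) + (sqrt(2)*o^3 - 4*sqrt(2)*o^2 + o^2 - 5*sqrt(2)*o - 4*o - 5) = 2*sqrt(2)*o^3 - sqrt(2)*o^2 + 2*o^2 - 5*sqrt(2)*o - o - 5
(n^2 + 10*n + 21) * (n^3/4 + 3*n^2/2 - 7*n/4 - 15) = n^5/4 + 4*n^4 + 37*n^3/2 - n^2 - 747*n/4 - 315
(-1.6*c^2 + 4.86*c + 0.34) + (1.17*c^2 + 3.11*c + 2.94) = -0.43*c^2 + 7.97*c + 3.28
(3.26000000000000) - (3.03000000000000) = 0.230000000000000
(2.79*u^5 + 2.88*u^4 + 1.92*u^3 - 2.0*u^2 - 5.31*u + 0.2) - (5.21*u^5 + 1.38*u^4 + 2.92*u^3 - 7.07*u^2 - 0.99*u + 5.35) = -2.42*u^5 + 1.5*u^4 - 1.0*u^3 + 5.07*u^2 - 4.32*u - 5.15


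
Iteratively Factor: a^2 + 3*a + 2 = (a + 1)*(a + 2)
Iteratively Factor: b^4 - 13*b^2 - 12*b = (b - 4)*(b^3 + 4*b^2 + 3*b) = (b - 4)*(b + 3)*(b^2 + b) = b*(b - 4)*(b + 3)*(b + 1)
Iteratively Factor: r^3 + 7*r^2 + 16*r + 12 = (r + 2)*(r^2 + 5*r + 6) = (r + 2)*(r + 3)*(r + 2)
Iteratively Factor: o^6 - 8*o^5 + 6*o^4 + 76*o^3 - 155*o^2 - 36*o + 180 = (o - 3)*(o^5 - 5*o^4 - 9*o^3 + 49*o^2 - 8*o - 60) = (o - 3)*(o - 2)*(o^4 - 3*o^3 - 15*o^2 + 19*o + 30) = (o - 3)*(o - 2)*(o + 3)*(o^3 - 6*o^2 + 3*o + 10) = (o - 3)*(o - 2)^2*(o + 3)*(o^2 - 4*o - 5) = (o - 5)*(o - 3)*(o - 2)^2*(o + 3)*(o + 1)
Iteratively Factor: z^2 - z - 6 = (z + 2)*(z - 3)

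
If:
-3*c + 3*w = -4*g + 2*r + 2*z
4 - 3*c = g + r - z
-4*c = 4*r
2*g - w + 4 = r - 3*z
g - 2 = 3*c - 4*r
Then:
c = -2/15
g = 16/15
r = 2/15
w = -18/5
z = -16/5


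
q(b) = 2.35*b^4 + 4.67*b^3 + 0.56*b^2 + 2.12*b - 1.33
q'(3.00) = 385.37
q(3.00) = 326.51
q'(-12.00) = -14237.08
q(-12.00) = 40713.71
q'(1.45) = 61.86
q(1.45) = 27.55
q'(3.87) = 761.11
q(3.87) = 813.06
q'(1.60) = 78.28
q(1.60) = 38.02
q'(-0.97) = 5.64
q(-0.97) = -5.04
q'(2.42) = 220.10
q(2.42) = 153.86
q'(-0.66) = 4.78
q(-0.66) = -3.38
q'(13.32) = 24717.43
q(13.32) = 85137.68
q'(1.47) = 63.90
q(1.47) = 28.80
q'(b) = 9.4*b^3 + 14.01*b^2 + 1.12*b + 2.12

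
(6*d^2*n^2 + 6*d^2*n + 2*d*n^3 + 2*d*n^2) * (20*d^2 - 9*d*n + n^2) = 120*d^4*n^2 + 120*d^4*n - 14*d^3*n^3 - 14*d^3*n^2 - 12*d^2*n^4 - 12*d^2*n^3 + 2*d*n^5 + 2*d*n^4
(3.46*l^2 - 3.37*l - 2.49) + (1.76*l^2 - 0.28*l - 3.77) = 5.22*l^2 - 3.65*l - 6.26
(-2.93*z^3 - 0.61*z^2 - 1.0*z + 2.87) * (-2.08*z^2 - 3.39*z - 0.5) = 6.0944*z^5 + 11.2015*z^4 + 5.6129*z^3 - 2.2746*z^2 - 9.2293*z - 1.435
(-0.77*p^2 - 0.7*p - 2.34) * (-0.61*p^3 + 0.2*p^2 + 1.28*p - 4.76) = 0.4697*p^5 + 0.273*p^4 + 0.3018*p^3 + 2.3012*p^2 + 0.3368*p + 11.1384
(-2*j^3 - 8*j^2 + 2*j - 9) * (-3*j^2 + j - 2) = 6*j^5 + 22*j^4 - 10*j^3 + 45*j^2 - 13*j + 18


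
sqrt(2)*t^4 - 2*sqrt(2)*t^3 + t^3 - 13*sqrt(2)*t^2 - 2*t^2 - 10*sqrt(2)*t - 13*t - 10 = (t - 5)*(t + 1)*(t + 2)*(sqrt(2)*t + 1)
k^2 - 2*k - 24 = (k - 6)*(k + 4)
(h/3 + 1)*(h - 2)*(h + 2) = h^3/3 + h^2 - 4*h/3 - 4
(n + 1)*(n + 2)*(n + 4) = n^3 + 7*n^2 + 14*n + 8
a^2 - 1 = (a - 1)*(a + 1)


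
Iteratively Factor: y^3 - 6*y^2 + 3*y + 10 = (y - 2)*(y^2 - 4*y - 5) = (y - 5)*(y - 2)*(y + 1)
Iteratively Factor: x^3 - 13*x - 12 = (x + 1)*(x^2 - x - 12) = (x - 4)*(x + 1)*(x + 3)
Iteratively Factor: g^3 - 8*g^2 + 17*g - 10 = (g - 2)*(g^2 - 6*g + 5) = (g - 2)*(g - 1)*(g - 5)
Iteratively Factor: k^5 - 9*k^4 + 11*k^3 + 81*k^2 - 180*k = (k + 3)*(k^4 - 12*k^3 + 47*k^2 - 60*k) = k*(k + 3)*(k^3 - 12*k^2 + 47*k - 60) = k*(k - 4)*(k + 3)*(k^2 - 8*k + 15) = k*(k - 5)*(k - 4)*(k + 3)*(k - 3)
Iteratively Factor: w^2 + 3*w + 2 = (w + 2)*(w + 1)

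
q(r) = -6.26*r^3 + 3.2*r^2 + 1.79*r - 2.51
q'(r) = -18.78*r^2 + 6.4*r + 1.79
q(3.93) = -326.02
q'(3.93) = -263.11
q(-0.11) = -2.66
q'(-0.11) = 0.86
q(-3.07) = 203.28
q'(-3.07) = -194.86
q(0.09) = -2.33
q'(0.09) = 2.21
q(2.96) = -131.52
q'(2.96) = -143.81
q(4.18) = -396.31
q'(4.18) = -299.59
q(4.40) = -465.93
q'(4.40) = -333.63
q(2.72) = -99.94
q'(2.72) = -119.74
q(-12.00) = 11254.09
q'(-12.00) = -2779.33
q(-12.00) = 11254.09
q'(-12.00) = -2779.33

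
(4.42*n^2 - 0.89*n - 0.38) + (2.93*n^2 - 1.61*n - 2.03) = 7.35*n^2 - 2.5*n - 2.41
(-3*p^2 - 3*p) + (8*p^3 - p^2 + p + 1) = 8*p^3 - 4*p^2 - 2*p + 1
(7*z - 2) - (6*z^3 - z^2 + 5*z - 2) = -6*z^3 + z^2 + 2*z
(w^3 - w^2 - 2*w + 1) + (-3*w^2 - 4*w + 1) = w^3 - 4*w^2 - 6*w + 2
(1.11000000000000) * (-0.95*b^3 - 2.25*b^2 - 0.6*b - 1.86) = -1.0545*b^3 - 2.4975*b^2 - 0.666*b - 2.0646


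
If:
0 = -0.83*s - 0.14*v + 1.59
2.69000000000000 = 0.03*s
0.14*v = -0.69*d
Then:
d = 105.56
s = 89.67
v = -520.24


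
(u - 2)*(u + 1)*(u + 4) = u^3 + 3*u^2 - 6*u - 8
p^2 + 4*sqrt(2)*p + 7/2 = (p + sqrt(2)/2)*(p + 7*sqrt(2)/2)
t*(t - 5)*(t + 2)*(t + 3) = t^4 - 19*t^2 - 30*t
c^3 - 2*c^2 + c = c*(c - 1)^2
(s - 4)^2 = s^2 - 8*s + 16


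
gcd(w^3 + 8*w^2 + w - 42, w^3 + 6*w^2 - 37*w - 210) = w + 7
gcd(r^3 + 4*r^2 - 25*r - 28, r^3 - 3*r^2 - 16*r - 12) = r + 1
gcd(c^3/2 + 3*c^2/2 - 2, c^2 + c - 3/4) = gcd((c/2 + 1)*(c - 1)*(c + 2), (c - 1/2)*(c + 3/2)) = 1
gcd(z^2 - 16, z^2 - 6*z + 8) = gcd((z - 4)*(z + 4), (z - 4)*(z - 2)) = z - 4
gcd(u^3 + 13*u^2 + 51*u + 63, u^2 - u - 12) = u + 3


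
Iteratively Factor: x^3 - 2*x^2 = (x)*(x^2 - 2*x) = x*(x - 2)*(x)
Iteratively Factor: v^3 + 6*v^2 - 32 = (v + 4)*(v^2 + 2*v - 8) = (v - 2)*(v + 4)*(v + 4)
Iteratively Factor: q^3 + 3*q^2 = (q + 3)*(q^2) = q*(q + 3)*(q)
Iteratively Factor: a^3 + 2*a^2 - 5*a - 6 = (a + 1)*(a^2 + a - 6) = (a + 1)*(a + 3)*(a - 2)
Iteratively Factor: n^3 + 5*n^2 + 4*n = (n + 1)*(n^2 + 4*n) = n*(n + 1)*(n + 4)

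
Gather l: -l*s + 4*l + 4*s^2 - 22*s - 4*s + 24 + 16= l*(4 - s) + 4*s^2 - 26*s + 40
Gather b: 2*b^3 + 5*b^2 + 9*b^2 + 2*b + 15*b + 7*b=2*b^3 + 14*b^2 + 24*b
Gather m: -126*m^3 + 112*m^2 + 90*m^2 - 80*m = -126*m^3 + 202*m^2 - 80*m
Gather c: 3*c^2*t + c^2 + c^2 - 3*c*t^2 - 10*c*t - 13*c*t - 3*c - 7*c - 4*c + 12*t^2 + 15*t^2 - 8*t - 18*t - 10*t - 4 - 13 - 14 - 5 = c^2*(3*t + 2) + c*(-3*t^2 - 23*t - 14) + 27*t^2 - 36*t - 36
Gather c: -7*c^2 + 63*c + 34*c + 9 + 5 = -7*c^2 + 97*c + 14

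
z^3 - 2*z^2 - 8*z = z*(z - 4)*(z + 2)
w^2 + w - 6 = (w - 2)*(w + 3)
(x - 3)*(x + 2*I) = x^2 - 3*x + 2*I*x - 6*I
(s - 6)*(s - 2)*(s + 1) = s^3 - 7*s^2 + 4*s + 12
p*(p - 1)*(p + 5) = p^3 + 4*p^2 - 5*p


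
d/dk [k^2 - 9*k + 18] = 2*k - 9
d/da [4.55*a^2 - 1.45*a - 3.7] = 9.1*a - 1.45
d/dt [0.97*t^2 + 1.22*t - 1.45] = 1.94*t + 1.22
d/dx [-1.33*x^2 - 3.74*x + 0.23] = -2.66*x - 3.74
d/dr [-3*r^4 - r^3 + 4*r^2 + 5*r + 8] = -12*r^3 - 3*r^2 + 8*r + 5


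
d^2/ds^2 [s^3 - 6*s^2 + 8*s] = 6*s - 12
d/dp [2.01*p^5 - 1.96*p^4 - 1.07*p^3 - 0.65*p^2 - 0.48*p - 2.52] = 10.05*p^4 - 7.84*p^3 - 3.21*p^2 - 1.3*p - 0.48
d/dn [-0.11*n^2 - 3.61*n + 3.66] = -0.22*n - 3.61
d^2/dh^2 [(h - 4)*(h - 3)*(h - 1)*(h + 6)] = 12*h^2 - 12*h - 58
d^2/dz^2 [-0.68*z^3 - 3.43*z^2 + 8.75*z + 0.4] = -4.08*z - 6.86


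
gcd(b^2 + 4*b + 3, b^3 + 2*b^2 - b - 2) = b + 1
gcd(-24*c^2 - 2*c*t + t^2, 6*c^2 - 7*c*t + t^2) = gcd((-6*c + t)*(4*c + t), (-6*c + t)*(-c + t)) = -6*c + t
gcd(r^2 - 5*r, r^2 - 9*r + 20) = r - 5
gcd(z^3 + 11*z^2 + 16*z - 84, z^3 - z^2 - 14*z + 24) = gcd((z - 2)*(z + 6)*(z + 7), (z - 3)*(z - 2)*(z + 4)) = z - 2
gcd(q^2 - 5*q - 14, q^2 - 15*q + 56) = q - 7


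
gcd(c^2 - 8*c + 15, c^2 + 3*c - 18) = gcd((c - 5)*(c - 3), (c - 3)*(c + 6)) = c - 3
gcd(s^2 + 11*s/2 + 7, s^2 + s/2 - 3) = s + 2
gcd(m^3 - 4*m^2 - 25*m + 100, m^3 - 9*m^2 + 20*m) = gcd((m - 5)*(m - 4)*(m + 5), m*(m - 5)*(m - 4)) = m^2 - 9*m + 20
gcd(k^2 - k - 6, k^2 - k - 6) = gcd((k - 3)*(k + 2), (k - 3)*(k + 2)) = k^2 - k - 6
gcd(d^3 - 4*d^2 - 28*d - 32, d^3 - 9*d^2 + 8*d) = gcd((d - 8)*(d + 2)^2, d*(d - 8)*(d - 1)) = d - 8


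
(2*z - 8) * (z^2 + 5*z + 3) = 2*z^3 + 2*z^2 - 34*z - 24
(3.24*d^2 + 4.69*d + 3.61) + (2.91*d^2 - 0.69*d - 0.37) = 6.15*d^2 + 4.0*d + 3.24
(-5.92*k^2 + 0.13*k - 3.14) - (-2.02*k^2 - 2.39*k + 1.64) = -3.9*k^2 + 2.52*k - 4.78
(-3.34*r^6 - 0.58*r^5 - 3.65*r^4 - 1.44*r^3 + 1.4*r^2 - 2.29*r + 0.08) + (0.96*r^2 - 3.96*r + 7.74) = -3.34*r^6 - 0.58*r^5 - 3.65*r^4 - 1.44*r^3 + 2.36*r^2 - 6.25*r + 7.82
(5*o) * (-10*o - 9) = -50*o^2 - 45*o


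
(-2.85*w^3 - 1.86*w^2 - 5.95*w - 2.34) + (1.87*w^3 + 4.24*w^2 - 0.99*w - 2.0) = -0.98*w^3 + 2.38*w^2 - 6.94*w - 4.34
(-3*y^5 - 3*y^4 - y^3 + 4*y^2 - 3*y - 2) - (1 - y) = -3*y^5 - 3*y^4 - y^3 + 4*y^2 - 2*y - 3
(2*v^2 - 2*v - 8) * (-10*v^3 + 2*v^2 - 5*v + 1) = -20*v^5 + 24*v^4 + 66*v^3 - 4*v^2 + 38*v - 8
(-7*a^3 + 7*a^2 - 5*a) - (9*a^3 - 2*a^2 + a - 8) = -16*a^3 + 9*a^2 - 6*a + 8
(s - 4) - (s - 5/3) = -7/3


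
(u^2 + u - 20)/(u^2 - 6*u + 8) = (u + 5)/(u - 2)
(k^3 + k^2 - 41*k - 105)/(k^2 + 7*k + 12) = (k^2 - 2*k - 35)/(k + 4)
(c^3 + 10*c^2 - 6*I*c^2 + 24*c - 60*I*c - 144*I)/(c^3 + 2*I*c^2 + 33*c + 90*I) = (c^2 + 10*c + 24)/(c^2 + 8*I*c - 15)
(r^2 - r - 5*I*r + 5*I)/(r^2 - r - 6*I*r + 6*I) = (r - 5*I)/(r - 6*I)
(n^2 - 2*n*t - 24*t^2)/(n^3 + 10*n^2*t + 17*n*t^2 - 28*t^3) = (-n + 6*t)/(-n^2 - 6*n*t + 7*t^2)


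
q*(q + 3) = q^2 + 3*q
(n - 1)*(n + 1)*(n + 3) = n^3 + 3*n^2 - n - 3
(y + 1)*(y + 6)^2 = y^3 + 13*y^2 + 48*y + 36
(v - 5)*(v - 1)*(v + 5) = v^3 - v^2 - 25*v + 25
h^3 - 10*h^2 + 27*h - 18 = (h - 6)*(h - 3)*(h - 1)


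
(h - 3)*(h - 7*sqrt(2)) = h^2 - 7*sqrt(2)*h - 3*h + 21*sqrt(2)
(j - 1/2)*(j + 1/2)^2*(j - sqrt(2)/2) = j^4 - sqrt(2)*j^3/2 + j^3/2 - sqrt(2)*j^2/4 - j^2/4 - j/8 + sqrt(2)*j/8 + sqrt(2)/16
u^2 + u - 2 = (u - 1)*(u + 2)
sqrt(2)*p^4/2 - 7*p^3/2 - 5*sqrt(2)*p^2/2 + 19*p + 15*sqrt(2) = (p - 3*sqrt(2))*(p - 5*sqrt(2)/2)*(p + sqrt(2))*(sqrt(2)*p/2 + 1)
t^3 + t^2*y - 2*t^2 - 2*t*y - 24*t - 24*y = (t - 6)*(t + 4)*(t + y)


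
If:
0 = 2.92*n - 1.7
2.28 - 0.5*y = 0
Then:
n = 0.58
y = 4.56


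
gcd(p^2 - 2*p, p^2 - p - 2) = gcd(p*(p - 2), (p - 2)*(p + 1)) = p - 2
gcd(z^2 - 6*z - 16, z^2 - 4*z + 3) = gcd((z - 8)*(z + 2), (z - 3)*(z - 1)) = 1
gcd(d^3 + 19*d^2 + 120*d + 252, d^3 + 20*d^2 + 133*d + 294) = d^2 + 13*d + 42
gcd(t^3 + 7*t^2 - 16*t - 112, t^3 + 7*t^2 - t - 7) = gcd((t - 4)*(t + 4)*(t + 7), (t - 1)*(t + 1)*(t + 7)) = t + 7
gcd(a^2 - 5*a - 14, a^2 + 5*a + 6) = a + 2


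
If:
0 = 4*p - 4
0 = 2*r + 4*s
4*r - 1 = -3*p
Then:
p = 1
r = -1/2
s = 1/4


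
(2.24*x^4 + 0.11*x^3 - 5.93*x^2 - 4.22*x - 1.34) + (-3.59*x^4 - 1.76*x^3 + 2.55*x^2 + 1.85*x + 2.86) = -1.35*x^4 - 1.65*x^3 - 3.38*x^2 - 2.37*x + 1.52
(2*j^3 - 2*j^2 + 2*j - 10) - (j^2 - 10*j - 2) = 2*j^3 - 3*j^2 + 12*j - 8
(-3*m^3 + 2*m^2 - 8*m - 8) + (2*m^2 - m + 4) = -3*m^3 + 4*m^2 - 9*m - 4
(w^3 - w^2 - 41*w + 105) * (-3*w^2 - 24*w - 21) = -3*w^5 - 21*w^4 + 126*w^3 + 690*w^2 - 1659*w - 2205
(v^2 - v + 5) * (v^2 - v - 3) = v^4 - 2*v^3 + 3*v^2 - 2*v - 15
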